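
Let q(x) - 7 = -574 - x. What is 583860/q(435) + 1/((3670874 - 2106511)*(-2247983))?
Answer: -342206323736660157/587282458781443 ≈ -582.69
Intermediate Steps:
q(x) = -567 - x (q(x) = 7 + (-574 - x) = -567 - x)
583860/q(435) + 1/((3670874 - 2106511)*(-2247983)) = 583860/(-567 - 1*435) + 1/((3670874 - 2106511)*(-2247983)) = 583860/(-567 - 435) - 1/2247983/1564363 = 583860/(-1002) + (1/1564363)*(-1/2247983) = 583860*(-1/1002) - 1/3516661429829 = -97310/167 - 1/3516661429829 = -342206323736660157/587282458781443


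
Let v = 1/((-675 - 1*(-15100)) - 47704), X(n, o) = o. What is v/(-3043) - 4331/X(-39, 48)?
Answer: -48732410551/540095984 ≈ -90.229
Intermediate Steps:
v = -1/33279 (v = 1/((-675 + 15100) - 47704) = 1/(14425 - 47704) = 1/(-33279) = -1/33279 ≈ -3.0049e-5)
v/(-3043) - 4331/X(-39, 48) = -1/33279/(-3043) - 4331/48 = -1/33279*(-1/3043) - 4331*1/48 = 1/101267997 - 4331/48 = -48732410551/540095984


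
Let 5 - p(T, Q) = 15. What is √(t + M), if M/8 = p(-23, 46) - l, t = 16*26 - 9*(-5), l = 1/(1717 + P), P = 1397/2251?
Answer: √39551471983931/322197 ≈ 19.519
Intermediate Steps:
p(T, Q) = -10 (p(T, Q) = 5 - 1*15 = 5 - 15 = -10)
P = 1397/2251 (P = 1397*(1/2251) = 1397/2251 ≈ 0.62061)
l = 2251/3866364 (l = 1/(1717 + 1397/2251) = 1/(3866364/2251) = 2251/3866364 ≈ 0.00058220)
t = 461 (t = 416 + 45 = 461)
M = -77331782/966591 (M = 8*(-10 - 1*2251/3866364) = 8*(-10 - 2251/3866364) = 8*(-38665891/3866364) = -77331782/966591 ≈ -80.005)
√(t + M) = √(461 - 77331782/966591) = √(368266669/966591) = √39551471983931/322197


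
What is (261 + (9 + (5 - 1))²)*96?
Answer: 41280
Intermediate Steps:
(261 + (9 + (5 - 1))²)*96 = (261 + (9 + 4)²)*96 = (261 + 13²)*96 = (261 + 169)*96 = 430*96 = 41280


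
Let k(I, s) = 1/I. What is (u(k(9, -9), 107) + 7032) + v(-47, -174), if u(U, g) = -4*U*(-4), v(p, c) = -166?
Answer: 61810/9 ≈ 6867.8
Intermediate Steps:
u(U, g) = 16*U
(u(k(9, -9), 107) + 7032) + v(-47, -174) = (16/9 + 7032) - 166 = 63304/9 - 166 = 61810/9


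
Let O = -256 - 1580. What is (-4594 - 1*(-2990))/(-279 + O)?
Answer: 1604/2115 ≈ 0.75839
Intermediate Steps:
O = -1836
(-4594 - 1*(-2990))/(-279 + O) = (-4594 - 1*(-2990))/(-279 - 1836) = (-4594 + 2990)/(-2115) = -1604*(-1/2115) = 1604/2115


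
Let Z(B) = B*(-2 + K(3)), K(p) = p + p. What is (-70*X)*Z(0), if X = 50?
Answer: 0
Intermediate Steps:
K(p) = 2*p
Z(B) = 4*B (Z(B) = B*(-2 + 2*3) = B*(-2 + 6) = B*4 = 4*B)
(-70*X)*Z(0) = (-70*50)*(4*0) = -3500*0 = 0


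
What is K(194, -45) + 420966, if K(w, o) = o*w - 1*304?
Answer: 411932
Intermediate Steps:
K(w, o) = -304 + o*w (K(w, o) = o*w - 304 = -304 + o*w)
K(194, -45) + 420966 = (-304 - 45*194) + 420966 = (-304 - 8730) + 420966 = -9034 + 420966 = 411932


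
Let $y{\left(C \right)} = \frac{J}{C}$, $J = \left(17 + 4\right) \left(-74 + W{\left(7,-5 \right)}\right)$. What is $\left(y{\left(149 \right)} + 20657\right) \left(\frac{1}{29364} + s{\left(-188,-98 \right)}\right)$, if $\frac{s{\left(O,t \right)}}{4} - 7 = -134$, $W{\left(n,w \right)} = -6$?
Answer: $- \frac{45887595538043}{4375236} \approx -1.0488 \cdot 10^{7}$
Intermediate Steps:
$s{\left(O,t \right)} = -508$ ($s{\left(O,t \right)} = 28 + 4 \left(-134\right) = 28 - 536 = -508$)
$J = -1680$ ($J = \left(17 + 4\right) \left(-74 - 6\right) = 21 \left(-80\right) = -1680$)
$y{\left(C \right)} = - \frac{1680}{C}$
$\left(y{\left(149 \right)} + 20657\right) \left(\frac{1}{29364} + s{\left(-188,-98 \right)}\right) = \left(- \frac{1680}{149} + 20657\right) \left(\frac{1}{29364} - 508\right) = \left(\left(-1680\right) \frac{1}{149} + 20657\right) \left(\frac{1}{29364} - 508\right) = \left(- \frac{1680}{149} + 20657\right) \left(- \frac{14916911}{29364}\right) = \frac{3076213}{149} \left(- \frac{14916911}{29364}\right) = - \frac{45887595538043}{4375236}$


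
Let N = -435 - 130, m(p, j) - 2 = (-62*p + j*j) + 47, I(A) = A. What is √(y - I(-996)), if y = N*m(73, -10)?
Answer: 3*√274889 ≈ 1572.9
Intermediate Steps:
m(p, j) = 49 + j² - 62*p (m(p, j) = 2 + ((-62*p + j*j) + 47) = 2 + ((-62*p + j²) + 47) = 2 + ((j² - 62*p) + 47) = 2 + (47 + j² - 62*p) = 49 + j² - 62*p)
N = -565
y = 2473005 (y = -565*(49 + (-10)² - 62*73) = -565*(49 + 100 - 4526) = -565*(-4377) = 2473005)
√(y - I(-996)) = √(2473005 - 1*(-996)) = √(2473005 + 996) = √2474001 = 3*√274889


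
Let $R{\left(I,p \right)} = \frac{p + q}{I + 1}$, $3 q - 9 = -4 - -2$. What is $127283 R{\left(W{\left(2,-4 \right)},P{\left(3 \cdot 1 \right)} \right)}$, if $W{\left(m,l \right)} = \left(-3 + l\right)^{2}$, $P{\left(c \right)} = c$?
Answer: $\frac{1018264}{75} \approx 13577.0$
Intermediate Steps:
$q = \frac{7}{3}$ ($q = 3 + \frac{-4 - -2}{3} = 3 + \frac{-4 + 2}{3} = 3 + \frac{1}{3} \left(-2\right) = 3 - \frac{2}{3} = \frac{7}{3} \approx 2.3333$)
$R{\left(I,p \right)} = \frac{\frac{7}{3} + p}{1 + I}$ ($R{\left(I,p \right)} = \frac{p + \frac{7}{3}}{I + 1} = \frac{\frac{7}{3} + p}{1 + I}$)
$127283 R{\left(W{\left(2,-4 \right)},P{\left(3 \cdot 1 \right)} \right)} = 127283 \frac{\frac{7}{3} + 3 \cdot 1}{1 + \left(-3 - 4\right)^{2}} = 127283 \frac{\frac{7}{3} + 3}{1 + \left(-7\right)^{2}} = 127283 \frac{1}{1 + 49} \cdot \frac{16}{3} = 127283 \cdot \frac{1}{50} \cdot \frac{16}{3} = 127283 \cdot \frac{8}{75} = \frac{1018264}{75}$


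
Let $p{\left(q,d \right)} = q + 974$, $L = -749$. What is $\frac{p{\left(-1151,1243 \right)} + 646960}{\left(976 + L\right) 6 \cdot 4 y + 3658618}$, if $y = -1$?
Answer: $\frac{646783}{3653170} \approx 0.17705$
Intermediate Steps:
$p{\left(q,d \right)} = 974 + q$
$\frac{p{\left(-1151,1243 \right)} + 646960}{\left(976 + L\right) 6 \cdot 4 y + 3658618} = \frac{\left(974 - 1151\right) + 646960}{\left(976 - 749\right) 6 \cdot 4 \left(-1\right) + 3658618} = \frac{-177 + 646960}{227 \cdot 24 \left(-1\right) + 3658618} = \frac{646783}{227 \left(-24\right) + 3658618} = \frac{646783}{-5448 + 3658618} = \frac{646783}{3653170}$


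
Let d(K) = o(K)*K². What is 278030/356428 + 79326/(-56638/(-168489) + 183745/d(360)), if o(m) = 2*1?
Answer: 13720055643436897595/180746939364526 ≈ 75908.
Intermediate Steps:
o(m) = 2
d(K) = 2*K²
278030/356428 + 79326/(-56638/(-168489) + 183745/d(360)) = 278030/356428 + 79326/(-56638/(-168489) + 183745/((2*360²))) = 278030*(1/356428) + 79326/(-56638*(-1/168489) + 183745/((2*129600))) = 139015/178214 + 79326/(56638/168489 + 183745/259200) = 139015/178214 + 79326/(56638/168489 + 183745*(1/259200)) = 139015/178214 + 79326/(56638/168489 + 36749/51840) = 139015/178214 + 79326/(1014212909/970496640) = 139015/178214 + 79326*(970496640/1014212909) = 139015/178214 + 76985616464640/1014212909 = 13720055643436897595/180746939364526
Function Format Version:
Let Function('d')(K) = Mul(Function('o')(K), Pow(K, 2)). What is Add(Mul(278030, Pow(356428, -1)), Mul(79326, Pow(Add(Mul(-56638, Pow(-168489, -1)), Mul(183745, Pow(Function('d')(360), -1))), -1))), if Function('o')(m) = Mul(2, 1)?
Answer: Rational(13720055643436897595, 180746939364526) ≈ 75908.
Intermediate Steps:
Function('o')(m) = 2
Function('d')(K) = Mul(2, Pow(K, 2))
Add(Mul(278030, Pow(356428, -1)), Mul(79326, Pow(Add(Mul(-56638, Pow(-168489, -1)), Mul(183745, Pow(Function('d')(360), -1))), -1))) = Add(Mul(278030, Pow(356428, -1)), Mul(79326, Pow(Add(Mul(-56638, Pow(-168489, -1)), Mul(183745, Pow(Mul(2, Pow(360, 2)), -1))), -1))) = Add(Mul(278030, Rational(1, 356428)), Mul(79326, Pow(Add(Mul(-56638, Rational(-1, 168489)), Mul(183745, Pow(Mul(2, 129600), -1))), -1))) = Add(Rational(139015, 178214), Mul(79326, Pow(Add(Rational(56638, 168489), Mul(183745, Pow(259200, -1))), -1))) = Add(Rational(139015, 178214), Mul(79326, Pow(Add(Rational(56638, 168489), Mul(183745, Rational(1, 259200))), -1))) = Add(Rational(139015, 178214), Mul(79326, Pow(Add(Rational(56638, 168489), Rational(36749, 51840)), -1))) = Add(Rational(139015, 178214), Mul(79326, Pow(Rational(1014212909, 970496640), -1))) = Add(Rational(139015, 178214), Mul(79326, Rational(970496640, 1014212909))) = Add(Rational(139015, 178214), Rational(76985616464640, 1014212909)) = Rational(13720055643436897595, 180746939364526)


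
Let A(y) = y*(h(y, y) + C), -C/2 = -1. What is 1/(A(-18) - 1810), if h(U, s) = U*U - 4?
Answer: -1/7606 ≈ -0.00013148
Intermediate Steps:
h(U, s) = -4 + U² (h(U, s) = U² - 4 = -4 + U²)
C = 2 (C = -2*(-1) = 2)
A(y) = y*(-2 + y²) (A(y) = y*((-4 + y²) + 2) = y*(-2 + y²))
1/(A(-18) - 1810) = 1/(-18*(-2 + (-18)²) - 1810) = 1/(-18*(-2 + 324) - 1810) = 1/(-18*322 - 1810) = 1/(-5796 - 1810) = 1/(-7606) = -1/7606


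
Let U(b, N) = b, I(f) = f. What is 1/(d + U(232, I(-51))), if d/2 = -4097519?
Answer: -1/8194806 ≈ -1.2203e-7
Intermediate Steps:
d = -8195038 (d = 2*(-4097519) = -8195038)
1/(d + U(232, I(-51))) = 1/(-8195038 + 232) = 1/(-8194806) = -1/8194806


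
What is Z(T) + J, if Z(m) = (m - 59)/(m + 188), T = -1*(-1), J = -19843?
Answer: -3750385/189 ≈ -19843.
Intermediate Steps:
T = 1
Z(m) = (-59 + m)/(188 + m)
Z(T) + J = (-59 + 1)/(188 + 1) - 19843 = -58/189 - 19843 = -3750385/189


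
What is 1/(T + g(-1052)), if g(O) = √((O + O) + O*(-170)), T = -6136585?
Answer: -876655/5379667897927 - 4*√11046/37657675285489 ≈ -1.6297e-7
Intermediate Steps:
g(O) = 2*√42*√(-O) (g(O) = √(2*O - 170*O) = √(-168*O) = 2*√42*√(-O))
1/(T + g(-1052)) = 1/(-6136585 + 2*√42*√(-1*(-1052))) = 1/(-6136585 + 2*√42*√1052) = 1/(-6136585 + 2*√42*(2*√263)) = 1/(-6136585 + 4*√11046)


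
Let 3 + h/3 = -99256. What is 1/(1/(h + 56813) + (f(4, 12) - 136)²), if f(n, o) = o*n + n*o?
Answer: 240964/385542399 ≈ 0.00062500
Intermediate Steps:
h = -297777 (h = -9 + 3*(-99256) = -9 - 297768 = -297777)
f(n, o) = 2*n*o (f(n, o) = n*o + n*o = 2*n*o)
1/(1/(h + 56813) + (f(4, 12) - 136)²) = 1/(1/(-297777 + 56813) + (2*4*12 - 136)²) = 1/(1/(-240964) + (96 - 136)²) = 1/(-1/240964 + (-40)²) = 1/(-1/240964 + 1600) = 1/(385542399/240964) = 240964/385542399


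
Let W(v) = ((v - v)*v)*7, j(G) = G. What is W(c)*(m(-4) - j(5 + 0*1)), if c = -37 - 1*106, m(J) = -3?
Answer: 0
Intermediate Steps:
c = -143 (c = -37 - 106 = -143)
W(v) = 0 (W(v) = (0*v)*7 = 0*7 = 0)
W(c)*(m(-4) - j(5 + 0*1)) = 0*(-3 - (5 + 0*1)) = 0*(-3 - (5 + 0)) = 0*(-3 - 1*5) = 0*(-3 - 5) = 0*(-8) = 0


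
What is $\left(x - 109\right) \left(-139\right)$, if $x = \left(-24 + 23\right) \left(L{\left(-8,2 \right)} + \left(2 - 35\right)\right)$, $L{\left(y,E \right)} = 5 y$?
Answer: $5004$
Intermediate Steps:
$x = 73$ ($x = \left(-24 + 23\right) \left(5 \left(-8\right) + \left(2 - 35\right)\right) = - (-40 + \left(2 - 35\right)) = - (-40 - 33) = \left(-1\right) \left(-73\right) = 73$)
$\left(x - 109\right) \left(-139\right) = \left(73 - 109\right) \left(-139\right) = \left(-36\right) \left(-139\right) = 5004$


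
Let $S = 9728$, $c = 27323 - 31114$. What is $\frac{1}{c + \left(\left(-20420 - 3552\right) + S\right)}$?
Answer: $- \frac{1}{18035} \approx -5.5448 \cdot 10^{-5}$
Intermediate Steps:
$c = -3791$ ($c = 27323 - 31114 = -3791$)
$\frac{1}{c + \left(\left(-20420 - 3552\right) + S\right)} = \frac{1}{-3791 + \left(\left(-20420 - 3552\right) + 9728\right)} = \frac{1}{-3791 + \left(-23972 + 9728\right)} = \frac{1}{-3791 - 14244} = \frac{1}{-18035} = - \frac{1}{18035}$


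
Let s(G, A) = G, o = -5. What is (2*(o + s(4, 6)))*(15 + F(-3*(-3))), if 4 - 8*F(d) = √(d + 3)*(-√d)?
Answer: -31 - 3*√3/2 ≈ -33.598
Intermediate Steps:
F(d) = ½ + √d*√(3 + d)/8 (F(d) = ½ - √(d + 3)*(-√d)/8 = ½ - √(3 + d)*(-√d)/8 = ½ - (-1)*√d*√(3 + d)/8 = ½ + √d*√(3 + d)/8)
(2*(o + s(4, 6)))*(15 + F(-3*(-3))) = (2*(-5 + 4))*(15 + (½ + √(-3*(-3))*√(3 - 3*(-3))/8)) = (2*(-1))*(15 + (½ + √9*√(3 + 9)/8)) = -2*(15 + (½ + (⅛)*3*√12)) = -2*(15 + (½ + (⅛)*3*(2*√3))) = -2*(15 + (½ + 3*√3/4)) = -2*(31/2 + 3*√3/4) = -31 - 3*√3/2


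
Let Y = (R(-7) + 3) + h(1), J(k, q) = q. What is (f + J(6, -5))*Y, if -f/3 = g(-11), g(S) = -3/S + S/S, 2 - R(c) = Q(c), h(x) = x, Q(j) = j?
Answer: -1261/11 ≈ -114.64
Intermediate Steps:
R(c) = 2 - c
g(S) = 1 - 3/S (g(S) = -3/S + 1 = 1 - 3/S)
f = -42/11 (f = -3*(-3 - 11)/(-11) = -(-3)*(-14)/11 = -3*14/11 = -42/11 ≈ -3.8182)
Y = 13 (Y = ((2 - 1*(-7)) + 3) + 1 = ((2 + 7) + 3) + 1 = (9 + 3) + 1 = 12 + 1 = 13)
(f + J(6, -5))*Y = (-42/11 - 5)*13 = -97/11*13 = -1261/11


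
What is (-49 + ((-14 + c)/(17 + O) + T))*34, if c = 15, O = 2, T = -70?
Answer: -76840/19 ≈ -4044.2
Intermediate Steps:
(-49 + ((-14 + c)/(17 + O) + T))*34 = (-49 + ((-14 + 15)/(17 + 2) - 70))*34 = (-49 + (1/19 - 70))*34 = (-49 - 1329/19)*34 = -2260/19*34 = -76840/19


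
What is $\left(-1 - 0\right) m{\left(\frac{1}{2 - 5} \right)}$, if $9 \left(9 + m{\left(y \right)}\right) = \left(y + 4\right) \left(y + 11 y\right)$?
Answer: $\frac{287}{27} \approx 10.63$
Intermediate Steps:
$m{\left(y \right)} = -9 + \frac{4 y \left(4 + y\right)}{3}$ ($m{\left(y \right)} = -9 + \frac{\left(y + 4\right) \left(y + 11 y\right)}{9} = -9 + \frac{\left(4 + y\right) 12 y}{9} = -9 + \frac{12 y \left(4 + y\right)}{9} = -9 + \frac{4 y \left(4 + y\right)}{3}$)
$\left(-1 - 0\right) m{\left(\frac{1}{2 - 5} \right)} = \left(-1 - 0\right) \left(-9 + \frac{4 \left(\frac{1}{2 - 5}\right)^{2}}{3} + \frac{16}{3 \left(2 - 5\right)}\right) = \left(-1 + 0\right) \left(-9 + \frac{4 \left(\frac{1}{-3}\right)^{2}}{3} + \frac{16}{3 \left(-3\right)}\right) = - (-9 + \frac{4 \left(- \frac{1}{3}\right)^{2}}{3} + \frac{16}{3} \left(- \frac{1}{3}\right)) = - (-9 + \frac{4}{3} \cdot \frac{1}{9} - \frac{16}{9}) = - (-9 + \frac{4}{27} - \frac{16}{9}) = \left(-1\right) \left(- \frac{287}{27}\right) = \frac{287}{27}$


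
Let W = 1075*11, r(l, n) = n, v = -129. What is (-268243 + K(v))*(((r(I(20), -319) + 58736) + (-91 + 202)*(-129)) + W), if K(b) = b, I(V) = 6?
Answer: -15008167356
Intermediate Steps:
W = 11825
(-268243 + K(v))*(((r(I(20), -319) + 58736) + (-91 + 202)*(-129)) + W) = (-268243 - 129)*(((-319 + 58736) + (-91 + 202)*(-129)) + 11825) = -268372*((58417 + 111*(-129)) + 11825) = -268372*((58417 - 14319) + 11825) = -268372*(44098 + 11825) = -268372*55923 = -15008167356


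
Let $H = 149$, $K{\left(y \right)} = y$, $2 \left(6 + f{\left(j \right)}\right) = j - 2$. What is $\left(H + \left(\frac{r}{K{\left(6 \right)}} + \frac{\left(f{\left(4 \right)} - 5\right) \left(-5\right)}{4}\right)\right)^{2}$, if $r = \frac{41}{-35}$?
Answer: $\frac{286861969}{11025} \approx 26019.0$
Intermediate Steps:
$f{\left(j \right)} = -7 + \frac{j}{2}$ ($f{\left(j \right)} = -6 + \frac{j - 2}{2} = -6 + \frac{-2 + j}{2} = -6 + \left(-1 + \frac{j}{2}\right) = -7 + \frac{j}{2}$)
$r = - \frac{41}{35}$ ($r = 41 \left(- \frac{1}{35}\right) = - \frac{41}{35} \approx -1.1714$)
$\left(H + \left(\frac{r}{K{\left(6 \right)}} + \frac{\left(f{\left(4 \right)} - 5\right) \left(-5\right)}{4}\right)\right)^{2} = \left(149 - \left(\frac{41}{210} - \frac{\left(\left(-7 + \frac{1}{2} \cdot 4\right) - 5\right) \left(-5\right)}{4}\right)\right)^{2} = \left(149 - \left(\frac{41}{210} - \left(\left(-7 + 2\right) - 5\right) \left(-5\right) \frac{1}{4}\right)\right)^{2} = \left(149 - \left(\frac{41}{210} - \left(-5 - 5\right) \left(-5\right) \frac{1}{4}\right)\right)^{2} = \left(149 - \left(\frac{41}{210} - \left(-10\right) \left(-5\right) \frac{1}{4}\right)\right)^{2} = \left(149 + \left(- \frac{41}{210} + 50 \cdot \frac{1}{4}\right)\right)^{2} = \left(149 + \left(- \frac{41}{210} + \frac{25}{2}\right)\right)^{2} = \left(149 + \frac{1292}{105}\right)^{2} = \left(\frac{16937}{105}\right)^{2} = \frac{286861969}{11025}$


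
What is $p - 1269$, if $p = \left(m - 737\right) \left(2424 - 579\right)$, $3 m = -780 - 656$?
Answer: $-2244174$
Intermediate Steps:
$m = - \frac{1436}{3}$ ($m = \frac{-780 - 656}{3} = \frac{1}{3} \left(-1436\right) = - \frac{1436}{3} \approx -478.67$)
$p = -2242905$ ($p = \left(- \frac{1436}{3} - 737\right) \left(2424 - 579\right) = \left(- \frac{3647}{3}\right) 1845 = -2242905$)
$p - 1269 = -2242905 - 1269 = -2244174$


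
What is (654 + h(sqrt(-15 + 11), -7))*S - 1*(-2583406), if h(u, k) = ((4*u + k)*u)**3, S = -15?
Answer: 2493916 + 120120*I ≈ 2.4939e+6 + 1.2012e+5*I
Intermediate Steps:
h(u, k) = u**3*(k + 4*u)**3 (h(u, k) = ((k + 4*u)*u)**3 = (u*(k + 4*u))**3 = u**3*(k + 4*u)**3)
(654 + h(sqrt(-15 + 11), -7))*S - 1*(-2583406) = (654 + (sqrt(-15 + 11))**3*(-7 + 4*sqrt(-15 + 11))**3)*(-15) - 1*(-2583406) = (654 + (sqrt(-4))**3*(-7 + 4*sqrt(-4))**3)*(-15) + 2583406 = (654 + (2*I)**3*(-7 + 4*(2*I))**3)*(-15) + 2583406 = (654 + (-8*I)*(-7 + 8*I)**3)*(-15) + 2583406 = (654 - 8*I*(-7 + 8*I)**3)*(-15) + 2583406 = (-9810 + 120*I*(-7 + 8*I)**3) + 2583406 = 2573596 + 120*I*(-7 + 8*I)**3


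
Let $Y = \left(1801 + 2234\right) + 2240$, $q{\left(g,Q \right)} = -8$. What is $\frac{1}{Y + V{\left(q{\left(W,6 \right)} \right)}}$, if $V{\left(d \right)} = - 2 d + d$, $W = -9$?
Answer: $\frac{1}{6283} \approx 0.00015916$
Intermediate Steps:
$V{\left(d \right)} = - d$
$Y = 6275$ ($Y = 4035 + 2240 = 6275$)
$\frac{1}{Y + V{\left(q{\left(W,6 \right)} \right)}} = \frac{1}{6275 - -8} = \frac{1}{6275 + 8} = \frac{1}{6283}$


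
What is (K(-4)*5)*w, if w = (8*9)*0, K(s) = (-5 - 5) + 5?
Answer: 0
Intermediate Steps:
K(s) = -5 (K(s) = -10 + 5 = -5)
w = 0 (w = 72*0 = 0)
(K(-4)*5)*w = -5*5*0 = -25*0 = 0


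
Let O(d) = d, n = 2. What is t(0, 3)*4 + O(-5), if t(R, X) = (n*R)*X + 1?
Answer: -1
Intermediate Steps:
t(R, X) = 1 + 2*R*X (t(R, X) = (2*R)*X + 1 = 2*R*X + 1 = 1 + 2*R*X)
t(0, 3)*4 + O(-5) = (1 + 2*0*3)*4 - 5 = (1 + 0)*4 - 5 = 1*4 - 5 = 4 - 5 = -1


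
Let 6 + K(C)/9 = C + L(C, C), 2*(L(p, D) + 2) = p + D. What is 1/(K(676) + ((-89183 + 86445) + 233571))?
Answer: 1/242929 ≈ 4.1164e-6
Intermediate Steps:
L(p, D) = -2 + D/2 + p/2 (L(p, D) = -2 + (p + D)/2 = -2 + (D + p)/2 = -2 + (D/2 + p/2) = -2 + D/2 + p/2)
K(C) = -72 + 18*C (K(C) = -54 + 9*(C + (-2 + C/2 + C/2)) = -54 + 9*(C + (-2 + C)) = -54 + 9*(-2 + 2*C) = -54 + (-18 + 18*C) = -72 + 18*C)
1/(K(676) + ((-89183 + 86445) + 233571)) = 1/((-72 + 18*676) + ((-89183 + 86445) + 233571)) = 1/((-72 + 12168) + (-2738 + 233571)) = 1/(12096 + 230833) = 1/242929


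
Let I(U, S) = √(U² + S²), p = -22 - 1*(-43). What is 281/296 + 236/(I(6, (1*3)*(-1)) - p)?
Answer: -112975/9768 - 59*√5/33 ≈ -15.564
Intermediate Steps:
p = 21 (p = -22 + 43 = 21)
I(U, S) = √(S² + U²)
281/296 + 236/(I(6, (1*3)*(-1)) - p) = 281/296 + 236/(√(((1*3)*(-1))² + 6²) - 1*21) = 281*(1/296) + 236/(√((3*(-1))² + 36) - 21) = 281/296 + 236/(√((-3)² + 36) - 21) = 281/296 + 236/(√(9 + 36) - 21) = 281/296 + 236/(√45 - 21) = 281/296 + 236/(3*√5 - 21) = 281/296 + 236/(-21 + 3*√5)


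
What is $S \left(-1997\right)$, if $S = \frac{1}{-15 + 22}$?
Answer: $- \frac{1997}{7} \approx -285.29$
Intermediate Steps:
$S = \frac{1}{7} \approx 0.14286$
$S \left(-1997\right) = \frac{1}{7} \left(-1997\right) = - \frac{1997}{7}$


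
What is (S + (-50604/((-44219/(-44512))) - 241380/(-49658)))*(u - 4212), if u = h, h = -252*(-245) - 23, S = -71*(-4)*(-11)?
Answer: -69653226244554470/22406399 ≈ -3.1086e+9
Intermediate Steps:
S = -3124 (S = 284*(-11) = -3124)
h = 61717 (h = 61740 - 23 = 61717)
u = 61717
(S + (-50604/((-44219/(-44512))) - 241380/(-49658)))*(u - 4212) = (-3124 + (-50604/((-44219/(-44512))) - 241380/(-49658)))*(61717 - 4212) = (-3124 + (-50604/((-44219*(-1/44512))) - 241380*(-1/49658)))*57505 = (-3124 + (-50604/44219/44512 + 120690/24829))*57505 = (-3124 + (-50604*44512/44219 + 120690/24829))*57505 = (-3124 + (-2252485248/44219 + 120690/24829))*57505 = (-3124 - 1141257539418/22406399)*57505 = -1211255129894/22406399*57505 = -69653226244554470/22406399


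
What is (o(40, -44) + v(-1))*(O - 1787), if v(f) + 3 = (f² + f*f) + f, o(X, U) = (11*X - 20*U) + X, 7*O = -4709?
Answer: -3340292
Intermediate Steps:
O = -4709/7 (O = (⅐)*(-4709) = -4709/7 ≈ -672.71)
o(X, U) = -20*U + 12*X (o(X, U) = (-20*U + 11*X) + X = -20*U + 12*X)
v(f) = -3 + f + 2*f² (v(f) = -3 + ((f² + f*f) + f) = -3 + ((f² + f²) + f) = -3 + (2*f² + f) = -3 + (f + 2*f²) = -3 + f + 2*f²)
(o(40, -44) + v(-1))*(O - 1787) = ((-20*(-44) + 12*40) + (-3 - 1 + 2*(-1)²))*(-4709/7 - 1787) = ((880 + 480) + (-3 - 1 + 2*1))*(-17218/7) = (1360 + (-3 - 1 + 2))*(-17218/7) = (1360 - 2)*(-17218/7) = 1358*(-17218/7) = -3340292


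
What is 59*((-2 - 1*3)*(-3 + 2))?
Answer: 295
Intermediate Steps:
59*((-2 - 1*3)*(-3 + 2)) = 59*((-2 - 3)*(-1)) = 59*(-5*(-1)) = 59*5 = 295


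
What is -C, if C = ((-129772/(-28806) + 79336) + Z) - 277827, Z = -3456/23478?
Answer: 11186496558259/56358939 ≈ 1.9849e+5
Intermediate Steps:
Z = -576/3913 (Z = -3456*1/23478 = -576/3913 ≈ -0.14720)
C = -11186496558259/56358939 (C = ((-129772/(-28806) + 79336) - 576/3913) - 277827 = ((-129772*(-1/28806) + 79336) - 576/3913) - 277827 = ((64886/14403 + 79336) - 576/3913) - 277827 = (1142741294/14403 - 576/3913) - 277827 = 4471538387294/56358939 - 277827 = -11186496558259/56358939 ≈ -1.9849e+5)
-C = -1*(-11186496558259/56358939) = 11186496558259/56358939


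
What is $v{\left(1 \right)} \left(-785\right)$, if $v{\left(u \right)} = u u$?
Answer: $-785$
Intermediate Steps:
$v{\left(u \right)} = u^{2}$
$v{\left(1 \right)} \left(-785\right) = 1^{2} \left(-785\right) = 1 \left(-785\right) = -785$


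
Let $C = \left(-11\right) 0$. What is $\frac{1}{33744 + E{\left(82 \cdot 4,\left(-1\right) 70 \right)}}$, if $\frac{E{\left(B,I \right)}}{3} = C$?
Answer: $\frac{1}{33744} \approx 2.9635 \cdot 10^{-5}$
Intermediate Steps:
$C = 0$
$E{\left(B,I \right)} = 0$ ($E{\left(B,I \right)} = 3 \cdot 0 = 0$)
$\frac{1}{33744 + E{\left(82 \cdot 4,\left(-1\right) 70 \right)}} = \frac{1}{33744 + 0} = \frac{1}{33744}$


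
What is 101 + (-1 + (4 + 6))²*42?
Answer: 3503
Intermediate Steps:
101 + (-1 + (4 + 6))²*42 = 101 + (-1 + 10)²*42 = 101 + 9²*42 = 101 + 81*42 = 101 + 3402 = 3503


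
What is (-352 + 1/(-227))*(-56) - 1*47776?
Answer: -6370472/227 ≈ -28064.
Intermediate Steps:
(-352 + 1/(-227))*(-56) - 1*47776 = (-352 - 1/227)*(-56) - 47776 = -79905/227*(-56) - 47776 = 4474680/227 - 47776 = -6370472/227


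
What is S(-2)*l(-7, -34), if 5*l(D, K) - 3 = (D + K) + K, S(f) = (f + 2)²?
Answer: 0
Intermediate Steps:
S(f) = (2 + f)²
l(D, K) = ⅗ + D/5 + 2*K/5 (l(D, K) = ⅗ + ((D + K) + K)/5 = ⅗ + (D + 2*K)/5 = ⅗ + (D/5 + 2*K/5) = ⅗ + D/5 + 2*K/5)
S(-2)*l(-7, -34) = (2 - 2)²*(⅗ + (⅕)*(-7) + (⅖)*(-34)) = 0²*(⅗ - 7/5 - 68/5) = 0*(-72/5) = 0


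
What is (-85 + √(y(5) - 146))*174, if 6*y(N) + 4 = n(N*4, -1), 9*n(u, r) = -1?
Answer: -14790 + 2581*I*√6/3 ≈ -14790.0 + 2107.4*I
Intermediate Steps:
n(u, r) = -⅑ (n(u, r) = (⅑)*(-1) = -⅑)
y(N) = -37/54 (y(N) = -⅔ + (⅙)*(-⅑) = -⅔ - 1/54 = -37/54)
(-85 + √(y(5) - 146))*174 = (-85 + √(-37/54 - 146))*174 = (-85 + √(-7921/54))*174 = (-85 + 89*I*√6/18)*174 = -14790 + 2581*I*√6/3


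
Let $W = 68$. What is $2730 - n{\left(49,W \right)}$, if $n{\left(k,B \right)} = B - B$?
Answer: $2730$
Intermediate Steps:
$n{\left(k,B \right)} = 0$
$2730 - n{\left(49,W \right)} = 2730 - 0 = 2730 + 0 = 2730$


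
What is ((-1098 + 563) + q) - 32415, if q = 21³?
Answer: -23689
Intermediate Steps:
q = 9261
((-1098 + 563) + q) - 32415 = ((-1098 + 563) + 9261) - 32415 = (-535 + 9261) - 32415 = 8726 - 32415 = -23689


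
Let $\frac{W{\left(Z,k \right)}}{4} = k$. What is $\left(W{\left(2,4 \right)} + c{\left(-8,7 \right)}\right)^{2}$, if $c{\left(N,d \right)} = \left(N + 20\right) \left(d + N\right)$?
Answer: $16$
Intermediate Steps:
$c{\left(N,d \right)} = \left(20 + N\right) \left(N + d\right)$
$W{\left(Z,k \right)} = 4 k$
$\left(W{\left(2,4 \right)} + c{\left(-8,7 \right)}\right)^{2} = \left(4 \cdot 4 + \left(\left(-8\right)^{2} + 20 \left(-8\right) + 20 \cdot 7 - 56\right)\right)^{2} = \left(16 + \left(64 - 160 + 140 - 56\right)\right)^{2} = \left(16 - 12\right)^{2} = 4^{2} = 16$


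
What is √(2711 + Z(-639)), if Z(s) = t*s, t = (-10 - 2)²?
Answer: I*√89305 ≈ 298.84*I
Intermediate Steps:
t = 144 (t = (-12)² = 144)
Z(s) = 144*s
√(2711 + Z(-639)) = √(2711 + 144*(-639)) = √(2711 - 92016) = √(-89305) = I*√89305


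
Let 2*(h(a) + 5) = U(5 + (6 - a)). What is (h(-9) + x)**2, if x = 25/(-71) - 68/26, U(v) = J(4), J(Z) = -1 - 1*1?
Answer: 68508729/851929 ≈ 80.416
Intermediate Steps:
J(Z) = -2 (J(Z) = -1 - 1 = -2)
U(v) = -2
h(a) = -6 (h(a) = -5 + (1/2)*(-2) = -5 - 1 = -6)
x = -2739/923 (x = 25*(-1/71) - 68*1/26 = -25/71 - 34/13 = -2739/923 ≈ -2.9675)
(h(-9) + x)**2 = (-6 - 2739/923)**2 = (-8277/923)**2 = 68508729/851929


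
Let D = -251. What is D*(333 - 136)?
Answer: -49447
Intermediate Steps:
D*(333 - 136) = -251*(333 - 136) = -251*197 = -49447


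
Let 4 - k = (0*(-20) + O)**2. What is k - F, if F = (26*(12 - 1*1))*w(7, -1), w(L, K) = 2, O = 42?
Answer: -2332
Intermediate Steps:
k = -1760 (k = 4 - (0*(-20) + 42)**2 = 4 - (0 + 42)**2 = 4 - 1*42**2 = 4 - 1*1764 = 4 - 1764 = -1760)
F = 572 (F = (26*(12 - 1*1))*2 = (26*(12 - 1))*2 = (26*11)*2 = 286*2 = 572)
k - F = -1760 - 1*572 = -1760 - 572 = -2332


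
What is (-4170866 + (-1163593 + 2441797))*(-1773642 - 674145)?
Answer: 7080620438994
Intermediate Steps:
(-4170866 + (-1163593 + 2441797))*(-1773642 - 674145) = (-4170866 + 1278204)*(-2447787) = -2892662*(-2447787) = 7080620438994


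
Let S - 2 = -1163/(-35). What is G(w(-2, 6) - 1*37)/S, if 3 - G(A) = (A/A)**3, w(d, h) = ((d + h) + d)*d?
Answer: 70/1233 ≈ 0.056772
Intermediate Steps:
w(d, h) = d*(h + 2*d) (w(d, h) = (h + 2*d)*d = d*(h + 2*d))
G(A) = 2 (G(A) = 3 - (A/A)**3 = 3 - 1*1**3 = 3 - 1*1 = 3 - 1 = 2)
S = 1233/35 (S = 2 - 1163/(-35) = 2 - 1/35*(-1163) = 2 + 1163/35 = 1233/35 ≈ 35.229)
G(w(-2, 6) - 1*37)/S = 2/(1233/35) = 2*(35/1233) = 70/1233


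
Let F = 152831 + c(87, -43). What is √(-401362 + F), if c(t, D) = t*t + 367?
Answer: I*√240595 ≈ 490.5*I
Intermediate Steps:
c(t, D) = 367 + t² (c(t, D) = t² + 367 = 367 + t²)
F = 160767 (F = 152831 + (367 + 87²) = 152831 + (367 + 7569) = 152831 + 7936 = 160767)
√(-401362 + F) = √(-401362 + 160767) = √(-240595) = I*√240595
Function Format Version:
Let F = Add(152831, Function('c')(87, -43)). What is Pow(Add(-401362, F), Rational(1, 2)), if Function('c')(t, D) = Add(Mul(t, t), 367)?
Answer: Mul(I, Pow(240595, Rational(1, 2))) ≈ Mul(490.50, I)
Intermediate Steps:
Function('c')(t, D) = Add(367, Pow(t, 2)) (Function('c')(t, D) = Add(Pow(t, 2), 367) = Add(367, Pow(t, 2)))
F = 160767 (F = Add(152831, Add(367, Pow(87, 2))) = Add(152831, Add(367, 7569)) = Add(152831, 7936) = 160767)
Pow(Add(-401362, F), Rational(1, 2)) = Pow(Add(-401362, 160767), Rational(1, 2)) = Pow(-240595, Rational(1, 2)) = Mul(I, Pow(240595, Rational(1, 2)))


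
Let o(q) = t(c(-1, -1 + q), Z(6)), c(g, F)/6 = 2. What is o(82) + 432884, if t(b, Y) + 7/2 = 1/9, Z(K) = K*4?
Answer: 7791851/18 ≈ 4.3288e+5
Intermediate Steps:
Z(K) = 4*K
c(g, F) = 12 (c(g, F) = 6*2 = 12)
t(b, Y) = -61/18 (t(b, Y) = -7/2 + 1/9 = -7/2 + ⅑ = -61/18)
o(q) = -61/18
o(82) + 432884 = -61/18 + 432884 = 7791851/18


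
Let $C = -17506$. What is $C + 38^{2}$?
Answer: $-16062$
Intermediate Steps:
$C + 38^{2} = -17506 + 38^{2} = -17506 + 1444 = -16062$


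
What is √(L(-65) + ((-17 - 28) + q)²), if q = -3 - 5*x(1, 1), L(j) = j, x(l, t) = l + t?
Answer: √3299 ≈ 57.437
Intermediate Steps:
q = -13 (q = -3 - 5*(1 + 1) = -3 - 5*2 = -3 - 10 = -13)
√(L(-65) + ((-17 - 28) + q)²) = √(-65 + ((-17 - 28) - 13)²) = √(-65 + (-45 - 13)²) = √(-65 + (-58)²) = √(-65 + 3364) = √3299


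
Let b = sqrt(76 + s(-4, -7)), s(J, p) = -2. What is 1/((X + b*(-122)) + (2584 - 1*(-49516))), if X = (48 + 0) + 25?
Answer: 52173/2720920513 + 122*sqrt(74)/2720920513 ≈ 1.9560e-5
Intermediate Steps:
X = 73 (X = 48 + 25 = 73)
b = sqrt(74) (b = sqrt(76 - 2) = sqrt(74) ≈ 8.6023)
1/((X + b*(-122)) + (2584 - 1*(-49516))) = 1/((73 + sqrt(74)*(-122)) + (2584 - 1*(-49516))) = 1/((73 - 122*sqrt(74)) + (2584 + 49516)) = 1/((73 - 122*sqrt(74)) + 52100) = 1/(52173 - 122*sqrt(74))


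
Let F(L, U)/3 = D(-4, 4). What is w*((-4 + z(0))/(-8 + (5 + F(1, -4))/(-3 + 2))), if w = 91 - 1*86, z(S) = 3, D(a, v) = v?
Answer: 1/5 ≈ 0.20000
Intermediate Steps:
F(L, U) = 12 (F(L, U) = 3*4 = 12)
w = 5 (w = 91 - 86 = 5)
w*((-4 + z(0))/(-8 + (5 + F(1, -4))/(-3 + 2))) = 5*((-4 + 3)/(-8 + (5 + 12)/(-3 + 2))) = 5*(-1/(-8 + 17/(-1))) = 5*(-1/(-8 + 17*(-1))) = 5*(-1/(-8 - 17)) = 5*(-1/(-25)) = 5*(-1*(-1/25)) = 5*(1/25) = 1/5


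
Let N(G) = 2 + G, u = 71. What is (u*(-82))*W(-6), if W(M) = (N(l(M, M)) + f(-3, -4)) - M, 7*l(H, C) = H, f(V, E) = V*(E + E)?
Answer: -1269196/7 ≈ -1.8131e+5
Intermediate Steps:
f(V, E) = 2*E*V (f(V, E) = V*(2*E) = 2*E*V)
l(H, C) = H/7
W(M) = 26 - 6*M/7 (W(M) = ((2 + M/7) + 2*(-4)*(-3)) - M = ((2 + M/7) + 24) - M = (26 + M/7) - M = 26 - 6*M/7)
(u*(-82))*W(-6) = (71*(-82))*(26 - 6/7*(-6)) = -5822*(26 + 36/7) = -5822*218/7 = -1269196/7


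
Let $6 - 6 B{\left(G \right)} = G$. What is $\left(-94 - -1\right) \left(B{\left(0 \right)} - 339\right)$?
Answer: $31434$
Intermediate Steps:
$B{\left(G \right)} = 1 - \frac{G}{6}$
$\left(-94 - -1\right) \left(B{\left(0 \right)} - 339\right) = \left(-94 - -1\right) \left(\left(1 - 0\right) - 339\right) = \left(-94 + 1\right) \left(\left(1 + 0\right) - 339\right) = - 93 \left(1 - 339\right) = \left(-93\right) \left(-338\right) = 31434$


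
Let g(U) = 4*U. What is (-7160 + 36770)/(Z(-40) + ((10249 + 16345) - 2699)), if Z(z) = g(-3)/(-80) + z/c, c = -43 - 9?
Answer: 7698600/6212939 ≈ 1.2391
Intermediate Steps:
c = -52
Z(z) = 3/20 - z/52 (Z(z) = (4*(-3))/(-80) + z/(-52) = -12*(-1/80) + z*(-1/52) = 3/20 - z/52)
(-7160 + 36770)/(Z(-40) + ((10249 + 16345) - 2699)) = (-7160 + 36770)/((3/20 - 1/52*(-40)) + ((10249 + 16345) - 2699)) = 29610/((3/20 + 10/13) + (26594 - 2699)) = 29610/(239/260 + 23895) = 29610/(6212939/260) = 29610*(260/6212939) = 7698600/6212939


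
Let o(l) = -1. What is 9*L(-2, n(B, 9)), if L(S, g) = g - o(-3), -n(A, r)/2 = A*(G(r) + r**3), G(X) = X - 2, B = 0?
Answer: 9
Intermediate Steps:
G(X) = -2 + X
n(A, r) = -2*A*(-2 + r + r**3) (n(A, r) = -2*A*((-2 + r) + r**3) = -2*A*(-2 + r + r**3))
L(S, g) = 1 + g (L(S, g) = g - 1*(-1) = g + 1 = 1 + g)
9*L(-2, n(B, 9)) = 9*(1 + 2*0*(2 - 1*9 - 1*9**3)) = 9*(1 + 2*0*(2 - 9 - 1*729)) = 9*(1 + 2*0*(2 - 9 - 729)) = 9*(1 + 2*0*(-736)) = 9*(1 + 0) = 9*1 = 9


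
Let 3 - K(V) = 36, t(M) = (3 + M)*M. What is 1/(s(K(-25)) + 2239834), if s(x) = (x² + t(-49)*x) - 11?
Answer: 1/2166530 ≈ 4.6157e-7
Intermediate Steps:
t(M) = M*(3 + M)
K(V) = -33 (K(V) = 3 - 1*36 = 3 - 36 = -33)
s(x) = -11 + x² + 2254*x (s(x) = (x² + (-49*(3 - 49))*x) - 11 = (x² + (-49*(-46))*x) - 11 = (x² + 2254*x) - 11 = -11 + x² + 2254*x)
1/(s(K(-25)) + 2239834) = 1/((-11 + (-33)² + 2254*(-33)) + 2239834) = 1/((-11 + 1089 - 74382) + 2239834) = 1/(-73304 + 2239834) = 1/2166530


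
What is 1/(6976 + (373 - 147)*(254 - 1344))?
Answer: -1/239364 ≈ -4.1777e-6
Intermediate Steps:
1/(6976 + (373 - 147)*(254 - 1344)) = 1/(6976 + 226*(-1090)) = 1/(6976 - 246340) = 1/(-239364) = -1/239364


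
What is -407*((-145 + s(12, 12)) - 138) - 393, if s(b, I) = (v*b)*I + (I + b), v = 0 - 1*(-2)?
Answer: -12196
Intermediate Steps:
v = 2 (v = 0 + 2 = 2)
s(b, I) = I + b + 2*I*b (s(b, I) = (2*b)*I + (I + b) = 2*I*b + (I + b) = I + b + 2*I*b)
-407*((-145 + s(12, 12)) - 138) - 393 = -407*((-145 + (12 + 12 + 2*12*12)) - 138) - 393 = -407*((-145 + (12 + 12 + 288)) - 138) - 393 = -407*((-145 + 312) - 138) - 393 = -407*(167 - 138) - 393 = -407*29 - 393 = -11803 - 393 = -12196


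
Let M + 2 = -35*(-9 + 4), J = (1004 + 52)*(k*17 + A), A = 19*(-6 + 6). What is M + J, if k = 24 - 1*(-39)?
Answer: 1131149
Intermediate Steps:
A = 0 (A = 19*0 = 0)
k = 63 (k = 24 + 39 = 63)
J = 1130976 (J = (1004 + 52)*(63*17 + 0) = 1056*(1071 + 0) = 1056*1071 = 1130976)
M = 173 (M = -2 - 35*(-9 + 4) = -2 - 35*(-5) = -2 + 175 = 173)
M + J = 173 + 1130976 = 1131149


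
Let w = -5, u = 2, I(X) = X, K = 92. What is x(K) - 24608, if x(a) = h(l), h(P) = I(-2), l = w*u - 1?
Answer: -24610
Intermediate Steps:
l = -11 (l = -5*2 - 1 = -10 - 1 = -11)
h(P) = -2
x(a) = -2
x(K) - 24608 = -2 - 24608 = -24610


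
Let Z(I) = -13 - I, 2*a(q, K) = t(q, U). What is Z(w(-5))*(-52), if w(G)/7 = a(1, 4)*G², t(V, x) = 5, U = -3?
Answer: 23426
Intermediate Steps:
a(q, K) = 5/2 (a(q, K) = (½)*5 = 5/2)
w(G) = 35*G²/2 (w(G) = 7*(5*G²/2) = 35*G²/2)
Z(w(-5))*(-52) = (-13 - 35*(-5)²/2)*(-52) = (-13 - 35*25/2)*(-52) = (-13 - 1*875/2)*(-52) = (-13 - 875/2)*(-52) = -901/2*(-52) = 23426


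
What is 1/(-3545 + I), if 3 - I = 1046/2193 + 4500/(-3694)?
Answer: -4050471/14343765994 ≈ -0.00028239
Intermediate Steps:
I = 15153701/4050471 (I = 3 - (1046/2193 + 4500/(-3694)) = 3 - (1046*(1/2193) + 4500*(-1/3694)) = 3 - (1046/2193 - 2250/1847) = 3 - 1*(-3002288/4050471) = 3 + 3002288/4050471 = 15153701/4050471 ≈ 3.7412)
1/(-3545 + I) = 1/(-3545 + 15153701/4050471) = 1/(-14343765994/4050471) = -4050471/14343765994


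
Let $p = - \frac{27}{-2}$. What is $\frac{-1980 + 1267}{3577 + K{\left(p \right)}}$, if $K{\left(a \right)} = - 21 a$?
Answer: $- \frac{1426}{6587} \approx -0.21649$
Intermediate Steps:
$p = \frac{27}{2}$ ($p = \left(-27\right) \left(- \frac{1}{2}\right) = \frac{27}{2} \approx 13.5$)
$\frac{-1980 + 1267}{3577 + K{\left(p \right)}} = \frac{-1980 + 1267}{3577 - \frac{567}{2}} = - \frac{713}{3577 - \frac{567}{2}} = - \frac{713}{\frac{6587}{2}} = \left(-713\right) \frac{2}{6587} = - \frac{1426}{6587}$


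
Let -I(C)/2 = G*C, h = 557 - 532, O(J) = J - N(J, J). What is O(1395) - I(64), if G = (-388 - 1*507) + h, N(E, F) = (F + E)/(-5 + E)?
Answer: -15285414/139 ≈ -1.0997e+5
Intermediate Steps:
N(E, F) = (E + F)/(-5 + E)
O(J) = J - 2*J/(-5 + J) (O(J) = J - (J + J)/(-5 + J) = J - 2*J/(-5 + J))
h = 25
G = -870 (G = (-388 - 1*507) + 25 = (-388 - 507) + 25 = -895 + 25 = -870)
I(C) = 1740*C (I(C) = -(-1740)*C = 1740*C)
O(1395) - I(64) = 1395*(-7 + 1395)/(-5 + 1395) - 1740*64 = 1395*1388/1390 - 1*111360 = 1395*(1/1390)*1388 - 111360 = 193626/139 - 111360 = -15285414/139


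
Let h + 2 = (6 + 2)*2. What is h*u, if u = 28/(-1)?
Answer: -392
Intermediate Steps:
h = 14 (h = -2 + (6 + 2)*2 = -2 + 8*2 = -2 + 16 = 14)
u = -28 (u = 28*(-1) = -28)
h*u = 14*(-28) = -392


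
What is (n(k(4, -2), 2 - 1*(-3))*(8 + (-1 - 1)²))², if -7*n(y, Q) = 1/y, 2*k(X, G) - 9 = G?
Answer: 576/2401 ≈ 0.23990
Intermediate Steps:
k(X, G) = 9/2 + G/2
n(y, Q) = -1/(7*y)
(n(k(4, -2), 2 - 1*(-3))*(8 + (-1 - 1)²))² = ((-1/(7*(9/2 + (½)*(-2))))*(8 + (-1 - 1)²))² = ((-1/(7*(9/2 - 1)))*(8 + (-2)²))² = ((-1/(7*7/2))*(8 + 4))² = (-⅐*2/7*12)² = (-2/49*12)² = (-24/49)² = 576/2401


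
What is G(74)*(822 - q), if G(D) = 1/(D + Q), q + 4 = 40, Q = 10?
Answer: 131/14 ≈ 9.3571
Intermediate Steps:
q = 36 (q = -4 + 40 = 36)
G(D) = 1/(10 + D) (G(D) = 1/(D + 10) = 1/(10 + D))
G(74)*(822 - q) = (822 - 1*36)/(10 + 74) = (822 - 36)/84 = (1/84)*786 = 131/14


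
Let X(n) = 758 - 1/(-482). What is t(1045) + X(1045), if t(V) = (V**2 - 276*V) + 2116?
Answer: 388722879/482 ≈ 8.0648e+5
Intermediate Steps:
X(n) = 365357/482 (X(n) = 758 - 1*(-1/482) = 758 + 1/482 = 365357/482)
t(V) = 2116 + V**2 - 276*V
t(1045) + X(1045) = (2116 + 1045**2 - 276*1045) + 365357/482 = (2116 + 1092025 - 288420) + 365357/482 = 805721 + 365357/482 = 388722879/482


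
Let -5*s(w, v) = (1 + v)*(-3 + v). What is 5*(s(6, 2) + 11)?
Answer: 58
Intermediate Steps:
s(w, v) = -(1 + v)*(-3 + v)/5
5*(s(6, 2) + 11) = 5*((⅗ - ⅕*2² + (⅖)*2) + 11) = 5*((⅗ - ⅕*4 + ⅘) + 11) = 5*((⅗ - ⅘ + ⅘) + 11) = 5*(⅗ + 11) = 5*(58/5) = 58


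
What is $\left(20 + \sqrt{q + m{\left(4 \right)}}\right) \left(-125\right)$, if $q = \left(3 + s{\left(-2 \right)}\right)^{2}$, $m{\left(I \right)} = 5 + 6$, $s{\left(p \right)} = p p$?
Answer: $-2500 - 250 \sqrt{15} \approx -3468.2$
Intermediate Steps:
$s{\left(p \right)} = p^{2}$
$m{\left(I \right)} = 11$
$q = 49$ ($q = \left(3 + \left(-2\right)^{2}\right)^{2} = \left(3 + 4\right)^{2} = 7^{2} = 49$)
$\left(20 + \sqrt{q + m{\left(4 \right)}}\right) \left(-125\right) = \left(20 + \sqrt{49 + 11}\right) \left(-125\right) = \left(20 + \sqrt{60}\right) \left(-125\right) = \left(20 + 2 \sqrt{15}\right) \left(-125\right) = -2500 - 250 \sqrt{15}$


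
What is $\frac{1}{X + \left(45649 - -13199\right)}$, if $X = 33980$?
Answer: $\frac{1}{92828} \approx 1.0773 \cdot 10^{-5}$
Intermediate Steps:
$\frac{1}{X + \left(45649 - -13199\right)} = \frac{1}{33980 + \left(45649 - -13199\right)} = \frac{1}{33980 + \left(45649 + 13199\right)} = \frac{1}{33980 + 58848} = \frac{1}{92828}$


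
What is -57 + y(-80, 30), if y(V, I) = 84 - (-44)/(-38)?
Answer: 491/19 ≈ 25.842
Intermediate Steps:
y(V, I) = 1574/19 (y(V, I) = 84 - (-44)*(-1)/38 = 84 - 1*22/19 = 84 - 22/19 = 1574/19)
-57 + y(-80, 30) = -57 + 1574/19 = 491/19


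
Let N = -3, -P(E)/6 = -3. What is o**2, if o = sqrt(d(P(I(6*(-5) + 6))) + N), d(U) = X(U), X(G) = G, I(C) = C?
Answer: 15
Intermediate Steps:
P(E) = 18 (P(E) = -6*(-3) = 18)
d(U) = U
o = sqrt(15) (o = sqrt(18 - 3) = sqrt(15) ≈ 3.8730)
o**2 = (sqrt(15))**2 = 15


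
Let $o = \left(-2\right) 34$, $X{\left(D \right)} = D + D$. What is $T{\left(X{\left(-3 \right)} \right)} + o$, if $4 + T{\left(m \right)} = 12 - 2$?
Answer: $-62$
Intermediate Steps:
$X{\left(D \right)} = 2 D$
$T{\left(m \right)} = 6$ ($T{\left(m \right)} = -4 + \left(12 - 2\right) = -4 + 10 = 6$)
$o = -68$
$T{\left(X{\left(-3 \right)} \right)} + o = 6 - 68 = -62$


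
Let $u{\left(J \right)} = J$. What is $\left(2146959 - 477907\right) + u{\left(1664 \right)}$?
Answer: $1670716$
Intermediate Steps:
$\left(2146959 - 477907\right) + u{\left(1664 \right)} = \left(2146959 - 477907\right) + 1664 = 1669052 + 1664 = 1670716$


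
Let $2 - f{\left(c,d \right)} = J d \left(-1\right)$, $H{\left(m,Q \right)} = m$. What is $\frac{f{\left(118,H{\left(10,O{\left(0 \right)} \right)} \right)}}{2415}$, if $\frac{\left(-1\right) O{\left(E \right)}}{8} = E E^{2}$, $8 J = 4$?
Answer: $\frac{1}{345} \approx 0.0028986$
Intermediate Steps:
$J = \frac{1}{2}$ ($J = \frac{1}{8} \cdot 4 = \frac{1}{2} \approx 0.5$)
$O{\left(E \right)} = - 8 E^{3}$ ($O{\left(E \right)} = - 8 E E^{2} = - 8 E^{3}$)
$f{\left(c,d \right)} = 2 + \frac{d}{2}$ ($f{\left(c,d \right)} = 2 - \frac{d}{2} \left(-1\right) = 2 - - \frac{d}{2} = 2 + \frac{d}{2}$)
$\frac{f{\left(118,H{\left(10,O{\left(0 \right)} \right)} \right)}}{2415} = \frac{2 + \frac{1}{2} \cdot 10}{2415} = \left(2 + 5\right) \frac{1}{2415} = 7 \cdot \frac{1}{2415} = \frac{1}{345}$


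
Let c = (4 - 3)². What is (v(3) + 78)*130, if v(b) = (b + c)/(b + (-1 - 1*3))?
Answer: 9620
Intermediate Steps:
c = 1 (c = 1² = 1)
v(b) = (1 + b)/(-4 + b) (v(b) = (b + 1)/(b + (-1 - 1*3)) = (1 + b)/(b + (-1 - 3)) = (1 + b)/(b - 4) = (1 + b)/(-4 + b))
(v(3) + 78)*130 = ((1 + 3)/(-4 + 3) + 78)*130 = (4/(-1) + 78)*130 = (-1*4 + 78)*130 = (-4 + 78)*130 = 74*130 = 9620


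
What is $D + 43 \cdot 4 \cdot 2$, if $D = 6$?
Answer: $350$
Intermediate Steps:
$D + 43 \cdot 4 \cdot 2 = 6 + 43 \cdot 4 \cdot 2 = 6 + 43 \cdot 8 = 6 + 344 = 350$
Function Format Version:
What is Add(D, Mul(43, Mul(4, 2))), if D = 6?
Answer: 350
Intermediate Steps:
Add(D, Mul(43, Mul(4, 2))) = Add(6, Mul(43, Mul(4, 2))) = Add(6, Mul(43, 8)) = Add(6, 344) = 350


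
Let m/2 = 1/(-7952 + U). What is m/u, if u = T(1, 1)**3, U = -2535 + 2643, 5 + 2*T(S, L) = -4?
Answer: 4/1429569 ≈ 2.7980e-6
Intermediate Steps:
T(S, L) = -9/2 (T(S, L) = -5/2 + (1/2)*(-4) = -5/2 - 2 = -9/2)
U = 108
m = -1/3922 (m = 2/(-7952 + 108) = 2/(-7844) = 2*(-1/7844) = -1/3922 ≈ -0.00025497)
u = -729/8 (u = (-9/2)**3 = -729/8 ≈ -91.125)
m/u = -1/(3922*(-729/8)) = -1/3922*(-8/729) = 4/1429569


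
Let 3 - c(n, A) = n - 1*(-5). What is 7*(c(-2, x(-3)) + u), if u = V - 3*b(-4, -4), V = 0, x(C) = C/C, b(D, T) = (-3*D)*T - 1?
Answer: 1029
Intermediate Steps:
b(D, T) = -1 - 3*D*T (b(D, T) = -3*D*T - 1 = -1 - 3*D*T)
x(C) = 1
u = 147 (u = 0 - 3*(-1 - 3*(-4)*(-4)) = 0 - 3*(-1 - 48) = 0 - 3*(-49) = 0 + 147 = 147)
c(n, A) = -2 - n (c(n, A) = 3 - (n - 1*(-5)) = 3 - (n + 5) = 3 - (5 + n) = 3 + (-5 - n) = -2 - n)
7*(c(-2, x(-3)) + u) = 7*((-2 - 1*(-2)) + 147) = 7*((-2 + 2) + 147) = 7*(0 + 147) = 7*147 = 1029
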